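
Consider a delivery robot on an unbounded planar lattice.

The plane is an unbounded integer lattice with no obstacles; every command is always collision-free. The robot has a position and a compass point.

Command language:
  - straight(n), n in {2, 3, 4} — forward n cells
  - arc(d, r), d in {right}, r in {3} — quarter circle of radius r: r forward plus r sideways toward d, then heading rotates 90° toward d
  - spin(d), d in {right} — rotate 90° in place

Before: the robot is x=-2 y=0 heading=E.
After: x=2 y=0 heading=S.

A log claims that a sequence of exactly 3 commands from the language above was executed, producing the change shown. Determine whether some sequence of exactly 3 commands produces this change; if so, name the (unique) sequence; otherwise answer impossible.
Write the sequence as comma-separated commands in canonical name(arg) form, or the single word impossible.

straight(2), straight(2), spin(right)

key: running spin(right) before straight(2) would end elsewhere — order is forced
initial: x=-2 y=0 heading=E
1. straight(2) → x=0 y=0 heading=E
2. straight(2) → x=2 y=0 heading=E
3. spin(right) → x=2 y=0 heading=S
all 125 alternatives checked — unique.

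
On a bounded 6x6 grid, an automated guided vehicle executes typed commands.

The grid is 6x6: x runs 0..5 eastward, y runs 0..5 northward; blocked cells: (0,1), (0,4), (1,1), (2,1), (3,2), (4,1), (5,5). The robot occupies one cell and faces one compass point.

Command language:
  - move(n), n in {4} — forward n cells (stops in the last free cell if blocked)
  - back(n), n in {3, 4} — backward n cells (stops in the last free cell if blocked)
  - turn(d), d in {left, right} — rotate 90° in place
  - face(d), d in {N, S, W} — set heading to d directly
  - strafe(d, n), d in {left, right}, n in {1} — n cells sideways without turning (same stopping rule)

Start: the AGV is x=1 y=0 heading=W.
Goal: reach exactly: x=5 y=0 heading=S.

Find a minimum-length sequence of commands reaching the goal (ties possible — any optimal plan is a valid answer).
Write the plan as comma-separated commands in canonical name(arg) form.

back(4), turn(left)

begin: x=1 y=0 heading=W
[1] after back(4): x=5 y=0 heading=W
[2] after turn(left): x=5 y=0 heading=S
minimal: 2 command(s), checked below 2.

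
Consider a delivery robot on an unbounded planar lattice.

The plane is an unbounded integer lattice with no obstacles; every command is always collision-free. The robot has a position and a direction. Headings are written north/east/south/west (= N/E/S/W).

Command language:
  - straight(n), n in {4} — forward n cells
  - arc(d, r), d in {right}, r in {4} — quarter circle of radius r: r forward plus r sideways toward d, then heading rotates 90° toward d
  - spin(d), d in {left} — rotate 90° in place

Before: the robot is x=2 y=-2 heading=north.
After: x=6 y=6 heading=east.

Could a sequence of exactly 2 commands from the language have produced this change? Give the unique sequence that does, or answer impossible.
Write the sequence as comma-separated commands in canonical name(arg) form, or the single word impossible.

key: running arc(right, 4) before straight(4) would end elsewhere — order is forced
start: x=2 y=-2 heading=north
1. straight(4) → x=2 y=2 heading=north
2. arc(right, 4) → x=6 y=6 heading=east
no rival 2-sequence matches.

straight(4), arc(right, 4)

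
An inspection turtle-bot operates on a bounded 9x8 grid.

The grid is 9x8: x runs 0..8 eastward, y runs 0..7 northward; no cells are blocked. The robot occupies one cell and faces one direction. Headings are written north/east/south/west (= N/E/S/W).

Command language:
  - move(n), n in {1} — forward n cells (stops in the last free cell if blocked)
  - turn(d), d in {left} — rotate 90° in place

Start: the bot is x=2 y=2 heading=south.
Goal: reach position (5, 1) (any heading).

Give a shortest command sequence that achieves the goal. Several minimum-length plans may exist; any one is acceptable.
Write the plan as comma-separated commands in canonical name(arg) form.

move(1), turn(left), move(1), move(1), move(1)

from: x=2 y=2 heading=south
1. move(1) → x=2 y=1 heading=south
2. turn(left) → x=2 y=1 heading=east
3. move(1) → x=3 y=1 heading=east
4. move(1) → x=4 y=1 heading=east
5. move(1) → x=5 y=1 heading=east
nothing shorter than 5 reaches the goal.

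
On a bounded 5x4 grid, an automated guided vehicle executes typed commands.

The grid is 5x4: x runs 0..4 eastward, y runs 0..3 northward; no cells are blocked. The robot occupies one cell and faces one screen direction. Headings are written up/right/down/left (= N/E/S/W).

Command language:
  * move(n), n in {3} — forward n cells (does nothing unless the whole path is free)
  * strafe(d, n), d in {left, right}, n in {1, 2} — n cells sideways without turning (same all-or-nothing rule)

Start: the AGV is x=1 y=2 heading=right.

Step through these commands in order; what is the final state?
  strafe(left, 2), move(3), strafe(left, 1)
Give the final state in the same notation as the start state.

start: x=1 y=2 heading=right
step 1 (strafe(left, 2)): x=1 y=2 heading=right
step 2 (move(3)): x=4 y=2 heading=right
step 3 (strafe(left, 1)): x=4 y=3 heading=right

x=4 y=3 heading=right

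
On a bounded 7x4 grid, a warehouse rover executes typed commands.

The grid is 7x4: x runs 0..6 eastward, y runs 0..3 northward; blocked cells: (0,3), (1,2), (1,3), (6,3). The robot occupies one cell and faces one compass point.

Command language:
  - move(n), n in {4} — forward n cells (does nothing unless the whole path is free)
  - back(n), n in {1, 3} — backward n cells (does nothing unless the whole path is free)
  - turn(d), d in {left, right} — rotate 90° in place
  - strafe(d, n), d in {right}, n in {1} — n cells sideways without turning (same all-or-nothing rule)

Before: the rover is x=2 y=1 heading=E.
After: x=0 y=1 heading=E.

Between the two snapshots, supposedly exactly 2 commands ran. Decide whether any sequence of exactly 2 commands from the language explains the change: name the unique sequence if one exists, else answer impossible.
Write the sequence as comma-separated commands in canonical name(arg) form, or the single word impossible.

key: heading stays E — no command in the sequence turns
t0: x=2 y=1 heading=E
step 1 (back(1)): x=1 y=1 heading=E
step 2 (back(1)): x=0 y=1 heading=E
uniquely the one of 36 2-step routes that fits.

back(1), back(1)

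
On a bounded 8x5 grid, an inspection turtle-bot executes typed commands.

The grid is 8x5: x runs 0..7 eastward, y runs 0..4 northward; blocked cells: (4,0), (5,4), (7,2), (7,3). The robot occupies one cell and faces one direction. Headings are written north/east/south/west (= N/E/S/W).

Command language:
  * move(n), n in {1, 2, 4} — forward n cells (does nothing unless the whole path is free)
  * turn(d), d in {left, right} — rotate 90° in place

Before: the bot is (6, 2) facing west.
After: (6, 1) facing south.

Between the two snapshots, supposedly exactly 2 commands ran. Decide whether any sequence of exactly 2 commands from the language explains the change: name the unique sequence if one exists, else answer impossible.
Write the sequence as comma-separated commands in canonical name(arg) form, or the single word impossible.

key: position moved to (6,1) AND the heading swung to S — translation plus rotation needed
from: (6, 2) facing west
1. turn(left) → (6, 2) facing south
2. move(1) → (6, 1) facing south
all 25 alternatives checked — unique.

turn(left), move(1)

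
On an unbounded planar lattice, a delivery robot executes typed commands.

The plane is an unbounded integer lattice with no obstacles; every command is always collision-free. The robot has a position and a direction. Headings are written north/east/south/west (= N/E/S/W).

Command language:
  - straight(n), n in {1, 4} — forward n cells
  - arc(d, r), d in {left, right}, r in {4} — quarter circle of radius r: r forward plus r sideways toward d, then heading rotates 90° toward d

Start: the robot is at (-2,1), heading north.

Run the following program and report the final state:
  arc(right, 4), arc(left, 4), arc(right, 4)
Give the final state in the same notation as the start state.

at (10,13), heading east

start: at (-2,1), heading north
step 1 (arc(right, 4)): at (2,5), heading east
step 2 (arc(left, 4)): at (6,9), heading north
step 3 (arc(right, 4)): at (10,13), heading east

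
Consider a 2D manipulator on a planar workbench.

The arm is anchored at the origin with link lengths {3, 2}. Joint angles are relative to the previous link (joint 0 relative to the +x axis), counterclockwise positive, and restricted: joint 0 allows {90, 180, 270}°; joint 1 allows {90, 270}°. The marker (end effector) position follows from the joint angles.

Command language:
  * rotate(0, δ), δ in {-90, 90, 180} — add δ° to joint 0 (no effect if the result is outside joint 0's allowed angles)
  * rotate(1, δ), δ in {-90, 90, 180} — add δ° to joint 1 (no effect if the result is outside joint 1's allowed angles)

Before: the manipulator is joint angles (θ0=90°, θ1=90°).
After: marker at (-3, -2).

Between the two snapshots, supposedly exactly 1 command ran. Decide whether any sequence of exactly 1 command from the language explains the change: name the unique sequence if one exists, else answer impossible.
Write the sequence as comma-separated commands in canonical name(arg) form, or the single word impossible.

rotate(0, 90)

t0: joint angles (θ0=90°, θ1=90°)
[1] after rotate(0, 90): joint angles (θ0=180°, θ1=90°)
uniquely the one of 6 1-step routes that fits.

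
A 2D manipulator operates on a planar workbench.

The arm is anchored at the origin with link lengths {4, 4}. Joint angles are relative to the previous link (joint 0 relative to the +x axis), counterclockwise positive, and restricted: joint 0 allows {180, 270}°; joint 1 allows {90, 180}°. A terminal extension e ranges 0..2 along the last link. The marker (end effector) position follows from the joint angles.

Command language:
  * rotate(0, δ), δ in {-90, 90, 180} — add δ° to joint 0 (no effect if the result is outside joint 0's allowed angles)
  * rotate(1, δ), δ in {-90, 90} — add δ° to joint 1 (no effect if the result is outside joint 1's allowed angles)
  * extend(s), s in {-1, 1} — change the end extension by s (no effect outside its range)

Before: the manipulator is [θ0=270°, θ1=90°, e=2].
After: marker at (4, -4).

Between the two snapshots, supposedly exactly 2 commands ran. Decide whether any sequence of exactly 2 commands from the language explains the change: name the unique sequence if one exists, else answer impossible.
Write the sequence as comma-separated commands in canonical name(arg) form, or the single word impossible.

start: [θ0=270°, θ1=90°, e=2]
[1] after extend(-1): [θ0=270°, θ1=90°, e=1]
[2] after extend(-1): [θ0=270°, θ1=90°, e=0]
no other 2-command option fits: unique.

extend(-1), extend(-1)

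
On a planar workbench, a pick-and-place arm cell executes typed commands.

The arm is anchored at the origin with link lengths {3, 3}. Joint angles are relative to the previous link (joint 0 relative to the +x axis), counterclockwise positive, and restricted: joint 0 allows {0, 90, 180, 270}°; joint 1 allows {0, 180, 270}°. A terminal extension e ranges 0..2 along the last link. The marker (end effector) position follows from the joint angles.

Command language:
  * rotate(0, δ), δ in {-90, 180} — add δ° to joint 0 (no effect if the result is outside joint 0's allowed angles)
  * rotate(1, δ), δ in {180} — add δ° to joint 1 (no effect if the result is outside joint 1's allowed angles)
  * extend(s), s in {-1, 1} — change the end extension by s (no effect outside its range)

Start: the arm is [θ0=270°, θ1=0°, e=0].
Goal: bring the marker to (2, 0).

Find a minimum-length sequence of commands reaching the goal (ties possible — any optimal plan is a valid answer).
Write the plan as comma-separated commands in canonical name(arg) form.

start: [θ0=270°, θ1=0°, e=0]
1. rotate(0, -90) → [θ0=180°, θ1=0°, e=0]
2. rotate(1, 180) → [θ0=180°, θ1=180°, e=0]
3. extend(1) → [θ0=180°, θ1=180°, e=1]
4. extend(1) → [θ0=180°, θ1=180°, e=2]
minimal: 4 command(s), checked below 4.

rotate(0, -90), rotate(1, 180), extend(1), extend(1)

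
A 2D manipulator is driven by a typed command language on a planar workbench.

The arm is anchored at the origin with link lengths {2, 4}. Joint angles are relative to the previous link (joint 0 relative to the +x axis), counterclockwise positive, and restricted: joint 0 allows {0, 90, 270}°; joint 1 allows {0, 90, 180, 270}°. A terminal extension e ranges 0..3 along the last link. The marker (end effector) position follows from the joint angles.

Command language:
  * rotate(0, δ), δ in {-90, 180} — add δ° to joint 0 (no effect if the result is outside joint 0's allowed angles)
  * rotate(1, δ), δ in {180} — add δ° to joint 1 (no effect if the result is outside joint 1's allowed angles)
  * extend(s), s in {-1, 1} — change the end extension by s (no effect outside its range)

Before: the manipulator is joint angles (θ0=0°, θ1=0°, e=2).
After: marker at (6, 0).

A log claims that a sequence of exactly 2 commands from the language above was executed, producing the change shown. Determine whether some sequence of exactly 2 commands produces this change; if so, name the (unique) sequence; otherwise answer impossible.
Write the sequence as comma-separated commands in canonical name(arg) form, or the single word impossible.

initial: joint angles (θ0=0°, θ1=0°, e=2)
1. extend(-1) → joint angles (θ0=0°, θ1=0°, e=1)
2. extend(-1) → joint angles (θ0=0°, θ1=0°, e=0)
no other 2-command option fits: unique.

extend(-1), extend(-1)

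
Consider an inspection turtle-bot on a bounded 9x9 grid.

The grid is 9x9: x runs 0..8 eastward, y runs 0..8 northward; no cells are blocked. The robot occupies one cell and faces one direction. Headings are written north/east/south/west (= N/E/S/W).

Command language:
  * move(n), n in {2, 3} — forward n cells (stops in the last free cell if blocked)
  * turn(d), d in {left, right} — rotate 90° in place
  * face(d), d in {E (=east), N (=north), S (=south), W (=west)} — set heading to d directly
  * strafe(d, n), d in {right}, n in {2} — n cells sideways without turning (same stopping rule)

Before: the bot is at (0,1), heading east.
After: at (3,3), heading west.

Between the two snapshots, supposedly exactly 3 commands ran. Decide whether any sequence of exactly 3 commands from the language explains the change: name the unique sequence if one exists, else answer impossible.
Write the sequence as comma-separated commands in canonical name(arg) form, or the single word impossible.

move(3), face(W), strafe(right, 2)

key: cell and facing (now W) both changed — the 3 commands mix motion and turning
from: at (0,1), heading east
step 1 (move(3)): at (3,1), heading east
step 2 (face(W)): at (3,1), heading west
step 3 (strafe(right, 2)): at (3,3), heading west
no rival 3-sequence matches.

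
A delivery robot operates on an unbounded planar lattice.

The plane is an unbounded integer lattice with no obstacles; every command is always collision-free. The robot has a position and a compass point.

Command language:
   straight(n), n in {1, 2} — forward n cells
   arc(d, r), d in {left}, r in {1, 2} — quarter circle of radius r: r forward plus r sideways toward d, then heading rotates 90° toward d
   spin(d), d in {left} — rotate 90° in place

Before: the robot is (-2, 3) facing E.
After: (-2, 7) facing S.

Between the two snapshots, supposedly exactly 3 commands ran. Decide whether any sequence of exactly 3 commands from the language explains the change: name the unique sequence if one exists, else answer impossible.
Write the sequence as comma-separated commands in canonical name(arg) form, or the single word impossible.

arc(left, 2), arc(left, 2), spin(left)

key: cell and facing (now S) both changed — the 3 commands mix motion and turning
from: (-2, 3) facing E
t=1 arc(left, 2) ⇒ (0, 5) facing N
t=2 arc(left, 2) ⇒ (-2, 7) facing W
t=3 spin(left) ⇒ (-2, 7) facing S
no rival 3-sequence matches.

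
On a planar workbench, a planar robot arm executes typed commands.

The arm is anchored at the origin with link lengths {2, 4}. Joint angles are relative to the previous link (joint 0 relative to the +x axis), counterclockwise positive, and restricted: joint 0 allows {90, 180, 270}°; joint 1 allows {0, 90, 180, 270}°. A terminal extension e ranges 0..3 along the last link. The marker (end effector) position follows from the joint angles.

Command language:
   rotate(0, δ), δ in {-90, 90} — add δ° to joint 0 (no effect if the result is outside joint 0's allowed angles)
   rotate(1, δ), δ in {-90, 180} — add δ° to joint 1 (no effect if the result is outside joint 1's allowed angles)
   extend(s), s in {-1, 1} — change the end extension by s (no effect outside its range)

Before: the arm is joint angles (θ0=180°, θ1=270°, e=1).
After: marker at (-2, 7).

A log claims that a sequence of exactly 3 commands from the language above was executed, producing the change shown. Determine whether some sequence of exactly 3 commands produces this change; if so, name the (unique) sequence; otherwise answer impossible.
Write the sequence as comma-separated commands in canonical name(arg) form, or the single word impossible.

t0: joint angles (θ0=180°, θ1=270°, e=1)
step 1 (extend(1)): joint angles (θ0=180°, θ1=270°, e=2)
step 2 (extend(1)): joint angles (θ0=180°, θ1=270°, e=3)
step 3 (extend(1)): joint angles (θ0=180°, θ1=270°, e=3)
no rival 3-sequence matches.

extend(1), extend(1), extend(1)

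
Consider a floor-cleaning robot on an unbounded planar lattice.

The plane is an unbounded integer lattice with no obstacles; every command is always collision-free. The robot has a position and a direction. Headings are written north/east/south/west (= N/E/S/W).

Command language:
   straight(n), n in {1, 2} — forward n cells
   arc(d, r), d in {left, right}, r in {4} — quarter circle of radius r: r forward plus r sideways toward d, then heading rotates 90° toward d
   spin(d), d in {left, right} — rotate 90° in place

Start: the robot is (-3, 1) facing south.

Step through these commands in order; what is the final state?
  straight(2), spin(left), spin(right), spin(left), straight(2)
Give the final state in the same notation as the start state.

t0: (-3, 1) facing south
[1] after straight(2): (-3, -1) facing south
[2] after spin(left): (-3, -1) facing east
[3] after spin(right): (-3, -1) facing south
[4] after spin(left): (-3, -1) facing east
[5] after straight(2): (-1, -1) facing east

(-1, -1) facing east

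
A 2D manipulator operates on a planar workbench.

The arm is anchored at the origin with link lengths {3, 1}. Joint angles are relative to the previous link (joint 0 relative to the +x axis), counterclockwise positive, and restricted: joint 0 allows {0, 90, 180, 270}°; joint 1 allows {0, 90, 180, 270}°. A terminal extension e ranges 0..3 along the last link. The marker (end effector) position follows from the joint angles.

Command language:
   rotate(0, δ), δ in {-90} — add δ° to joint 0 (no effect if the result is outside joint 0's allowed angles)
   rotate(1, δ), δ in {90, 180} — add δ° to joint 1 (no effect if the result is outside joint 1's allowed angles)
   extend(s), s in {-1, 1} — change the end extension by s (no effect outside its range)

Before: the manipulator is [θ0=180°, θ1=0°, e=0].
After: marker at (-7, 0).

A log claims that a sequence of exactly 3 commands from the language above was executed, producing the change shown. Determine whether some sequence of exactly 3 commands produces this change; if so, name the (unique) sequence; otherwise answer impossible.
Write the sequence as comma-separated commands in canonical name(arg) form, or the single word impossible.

extend(1), extend(1), extend(1)

start: [θ0=180°, θ1=0°, e=0]
[1] after extend(1): [θ0=180°, θ1=0°, e=1]
[2] after extend(1): [θ0=180°, θ1=0°, e=2]
[3] after extend(1): [θ0=180°, θ1=0°, e=3]
no other 3-command option fits: unique.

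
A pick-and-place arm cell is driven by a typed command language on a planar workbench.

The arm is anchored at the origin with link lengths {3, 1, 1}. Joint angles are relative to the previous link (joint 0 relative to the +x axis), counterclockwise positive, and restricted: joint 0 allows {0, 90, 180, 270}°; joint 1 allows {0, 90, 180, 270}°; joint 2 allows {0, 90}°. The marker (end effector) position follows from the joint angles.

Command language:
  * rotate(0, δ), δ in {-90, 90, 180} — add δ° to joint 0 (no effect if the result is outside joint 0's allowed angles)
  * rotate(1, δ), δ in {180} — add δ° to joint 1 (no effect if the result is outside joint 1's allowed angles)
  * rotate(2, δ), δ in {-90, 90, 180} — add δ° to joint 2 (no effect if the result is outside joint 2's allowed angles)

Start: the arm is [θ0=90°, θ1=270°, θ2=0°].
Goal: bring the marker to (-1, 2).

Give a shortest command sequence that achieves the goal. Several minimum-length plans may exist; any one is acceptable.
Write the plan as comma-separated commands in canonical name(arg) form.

rotate(1, 180), rotate(2, 90)

t0: [θ0=90°, θ1=270°, θ2=0°]
t=1 rotate(1, 180) ⇒ [θ0=90°, θ1=90°, θ2=0°]
t=2 rotate(2, 90) ⇒ [θ0=90°, θ1=90°, θ2=90°]
nothing shorter than 2 reaches the goal.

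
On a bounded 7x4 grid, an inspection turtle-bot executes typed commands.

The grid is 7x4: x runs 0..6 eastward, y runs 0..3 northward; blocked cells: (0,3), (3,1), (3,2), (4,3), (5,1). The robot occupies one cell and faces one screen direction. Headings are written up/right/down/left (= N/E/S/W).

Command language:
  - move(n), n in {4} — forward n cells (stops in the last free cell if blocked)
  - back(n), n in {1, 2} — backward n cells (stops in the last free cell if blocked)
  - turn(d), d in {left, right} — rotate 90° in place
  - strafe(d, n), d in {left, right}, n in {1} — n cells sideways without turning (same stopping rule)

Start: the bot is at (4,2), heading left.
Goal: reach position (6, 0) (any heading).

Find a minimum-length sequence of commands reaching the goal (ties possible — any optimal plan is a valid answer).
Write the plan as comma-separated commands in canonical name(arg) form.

strafe(left, 1), strafe(left, 1), back(2)

initial: at (4,2), heading left
1. strafe(left, 1) → at (4,1), heading left
2. strafe(left, 1) → at (4,0), heading left
3. back(2) → at (6,0), heading left
no 2-step plan works, so 3 is optimal.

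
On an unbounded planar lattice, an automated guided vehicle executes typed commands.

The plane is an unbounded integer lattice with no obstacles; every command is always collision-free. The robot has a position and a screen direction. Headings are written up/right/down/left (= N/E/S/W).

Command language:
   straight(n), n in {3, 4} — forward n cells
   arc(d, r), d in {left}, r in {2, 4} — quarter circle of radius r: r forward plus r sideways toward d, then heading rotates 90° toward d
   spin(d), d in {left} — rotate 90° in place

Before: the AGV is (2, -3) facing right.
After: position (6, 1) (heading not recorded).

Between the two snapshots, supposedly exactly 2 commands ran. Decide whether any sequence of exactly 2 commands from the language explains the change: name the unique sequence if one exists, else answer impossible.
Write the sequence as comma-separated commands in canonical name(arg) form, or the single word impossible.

key: order matters: swapping arc(left, 4) and spin(left) lands elsewhere
start: (2, -3) facing right
1. arc(left, 4) → (6, 1) facing up
2. spin(left) → (6, 1) facing left
all 25 alternatives checked — unique.

arc(left, 4), spin(left)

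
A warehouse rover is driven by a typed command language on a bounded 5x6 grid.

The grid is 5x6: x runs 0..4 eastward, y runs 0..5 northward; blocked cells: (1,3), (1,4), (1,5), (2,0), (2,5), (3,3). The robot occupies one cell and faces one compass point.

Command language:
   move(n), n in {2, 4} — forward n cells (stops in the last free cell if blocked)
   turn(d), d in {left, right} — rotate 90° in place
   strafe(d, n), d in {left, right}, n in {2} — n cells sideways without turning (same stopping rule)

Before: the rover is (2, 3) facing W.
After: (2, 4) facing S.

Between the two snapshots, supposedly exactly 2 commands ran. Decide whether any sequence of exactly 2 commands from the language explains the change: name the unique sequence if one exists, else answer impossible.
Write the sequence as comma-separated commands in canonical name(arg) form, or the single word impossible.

strafe(right, 2), turn(left)

key: cell and facing (now S) both changed — the 2 commands mix motion and turning
t0: (2, 3) facing W
1. strafe(right, 2) → (2, 4) facing W
2. turn(left) → (2, 4) facing S
all 36 alternatives checked — unique.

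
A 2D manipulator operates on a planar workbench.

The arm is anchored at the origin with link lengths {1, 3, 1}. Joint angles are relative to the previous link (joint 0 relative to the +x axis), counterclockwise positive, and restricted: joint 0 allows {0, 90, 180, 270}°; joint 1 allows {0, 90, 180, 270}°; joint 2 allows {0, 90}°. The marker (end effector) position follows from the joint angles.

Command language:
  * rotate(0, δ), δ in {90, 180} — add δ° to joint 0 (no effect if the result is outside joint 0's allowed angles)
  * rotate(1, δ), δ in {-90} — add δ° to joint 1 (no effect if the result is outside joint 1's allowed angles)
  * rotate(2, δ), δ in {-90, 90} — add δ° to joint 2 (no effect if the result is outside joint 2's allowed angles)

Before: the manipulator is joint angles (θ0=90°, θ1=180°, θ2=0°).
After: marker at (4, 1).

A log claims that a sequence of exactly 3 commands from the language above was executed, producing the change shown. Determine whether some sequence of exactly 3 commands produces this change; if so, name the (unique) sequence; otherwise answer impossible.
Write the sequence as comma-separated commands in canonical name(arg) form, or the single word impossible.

rotate(1, -90), rotate(1, -90), rotate(1, -90)

initial: joint angles (θ0=90°, θ1=180°, θ2=0°)
t=1 rotate(1, -90) ⇒ joint angles (θ0=90°, θ1=90°, θ2=0°)
t=2 rotate(1, -90) ⇒ joint angles (θ0=90°, θ1=0°, θ2=0°)
t=3 rotate(1, -90) ⇒ joint angles (θ0=90°, θ1=270°, θ2=0°)
no other 3-command option fits: unique.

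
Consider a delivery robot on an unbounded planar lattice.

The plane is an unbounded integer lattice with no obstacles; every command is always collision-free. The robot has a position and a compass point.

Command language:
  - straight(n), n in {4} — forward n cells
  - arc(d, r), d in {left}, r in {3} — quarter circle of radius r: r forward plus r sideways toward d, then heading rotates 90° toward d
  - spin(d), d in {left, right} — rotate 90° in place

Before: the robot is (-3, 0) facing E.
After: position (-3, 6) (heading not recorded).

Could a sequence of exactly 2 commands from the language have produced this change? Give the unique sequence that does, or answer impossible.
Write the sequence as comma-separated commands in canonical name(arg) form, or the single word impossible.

arc(left, 3), arc(left, 3)

initial: (-3, 0) facing E
[1] after arc(left, 3): (0, 3) facing N
[2] after arc(left, 3): (-3, 6) facing W
no rival 2-sequence matches.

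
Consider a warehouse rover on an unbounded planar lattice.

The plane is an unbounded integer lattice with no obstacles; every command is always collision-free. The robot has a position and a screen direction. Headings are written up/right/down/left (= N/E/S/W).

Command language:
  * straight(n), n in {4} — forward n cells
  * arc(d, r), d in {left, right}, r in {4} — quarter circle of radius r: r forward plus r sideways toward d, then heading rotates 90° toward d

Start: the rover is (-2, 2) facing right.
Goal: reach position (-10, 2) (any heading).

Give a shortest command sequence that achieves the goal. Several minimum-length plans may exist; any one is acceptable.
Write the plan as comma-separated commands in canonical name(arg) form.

t0: (-2, 2) facing right
step 1 (arc(right, 4)): (2, -2) facing down
step 2 (arc(right, 4)): (-2, -6) facing left
step 3 (arc(right, 4)): (-6, -2) facing up
step 4 (arc(left, 4)): (-10, 2) facing left
minimal: 4 command(s), checked below 4.

arc(right, 4), arc(right, 4), arc(right, 4), arc(left, 4)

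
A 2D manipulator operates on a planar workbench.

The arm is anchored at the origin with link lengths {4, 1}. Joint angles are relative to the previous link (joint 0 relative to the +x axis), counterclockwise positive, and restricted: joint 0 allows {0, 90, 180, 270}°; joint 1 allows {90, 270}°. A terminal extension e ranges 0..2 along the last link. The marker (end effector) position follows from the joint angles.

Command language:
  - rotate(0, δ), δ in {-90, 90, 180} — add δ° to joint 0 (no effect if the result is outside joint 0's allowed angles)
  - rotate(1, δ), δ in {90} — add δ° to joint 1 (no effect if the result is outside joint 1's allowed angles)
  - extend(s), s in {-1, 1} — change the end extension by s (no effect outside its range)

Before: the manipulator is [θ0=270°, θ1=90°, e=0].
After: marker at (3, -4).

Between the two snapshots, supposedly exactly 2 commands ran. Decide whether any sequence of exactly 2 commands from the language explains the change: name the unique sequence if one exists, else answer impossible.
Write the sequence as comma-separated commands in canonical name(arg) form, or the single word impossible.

initial: [θ0=270°, θ1=90°, e=0]
1. extend(1) → [θ0=270°, θ1=90°, e=1]
2. extend(1) → [θ0=270°, θ1=90°, e=2]
all 36 alternatives checked — unique.

extend(1), extend(1)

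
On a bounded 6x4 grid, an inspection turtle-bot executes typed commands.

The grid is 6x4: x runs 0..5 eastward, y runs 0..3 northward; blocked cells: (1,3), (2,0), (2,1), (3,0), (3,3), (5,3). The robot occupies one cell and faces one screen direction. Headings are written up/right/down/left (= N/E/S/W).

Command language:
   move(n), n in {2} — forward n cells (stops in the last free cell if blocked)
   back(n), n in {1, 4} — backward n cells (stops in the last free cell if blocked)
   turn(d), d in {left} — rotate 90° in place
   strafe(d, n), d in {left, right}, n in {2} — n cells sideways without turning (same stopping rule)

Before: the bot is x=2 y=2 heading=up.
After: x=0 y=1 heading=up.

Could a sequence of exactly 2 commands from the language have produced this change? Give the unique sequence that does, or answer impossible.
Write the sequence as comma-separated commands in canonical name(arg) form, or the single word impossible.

key: heading stays N — no command in the sequence turns
start: x=2 y=2 heading=up
[1] after strafe(left, 2): x=0 y=2 heading=up
[2] after back(1): x=0 y=1 heading=up
no other 2-command option fits: unique.

strafe(left, 2), back(1)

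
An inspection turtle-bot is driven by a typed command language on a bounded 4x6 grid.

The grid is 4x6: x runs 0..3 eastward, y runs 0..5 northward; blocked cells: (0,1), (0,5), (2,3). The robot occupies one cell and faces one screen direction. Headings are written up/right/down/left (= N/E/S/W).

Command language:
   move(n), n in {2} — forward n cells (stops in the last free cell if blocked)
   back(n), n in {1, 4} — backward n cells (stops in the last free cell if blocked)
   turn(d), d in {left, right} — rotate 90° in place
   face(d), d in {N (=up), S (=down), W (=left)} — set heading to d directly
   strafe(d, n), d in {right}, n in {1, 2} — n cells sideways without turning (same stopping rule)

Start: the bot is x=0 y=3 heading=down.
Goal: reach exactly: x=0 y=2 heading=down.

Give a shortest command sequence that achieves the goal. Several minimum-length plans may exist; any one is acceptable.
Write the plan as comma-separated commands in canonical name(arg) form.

move(2)

begin: x=0 y=3 heading=down
1. move(2) → x=0 y=2 heading=down
no 0-step plan works, so 1 is optimal.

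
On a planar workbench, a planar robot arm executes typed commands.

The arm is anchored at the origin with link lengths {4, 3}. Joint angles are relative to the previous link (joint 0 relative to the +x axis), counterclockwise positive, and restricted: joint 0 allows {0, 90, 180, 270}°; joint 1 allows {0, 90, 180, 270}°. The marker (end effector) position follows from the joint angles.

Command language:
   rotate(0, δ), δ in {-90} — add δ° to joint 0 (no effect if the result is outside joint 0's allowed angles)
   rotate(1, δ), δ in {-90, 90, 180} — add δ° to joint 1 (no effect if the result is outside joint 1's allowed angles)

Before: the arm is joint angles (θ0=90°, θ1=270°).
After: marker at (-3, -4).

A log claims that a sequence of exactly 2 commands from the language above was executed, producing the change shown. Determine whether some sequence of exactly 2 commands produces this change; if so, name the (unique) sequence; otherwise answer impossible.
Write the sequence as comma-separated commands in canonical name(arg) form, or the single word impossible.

t0: joint angles (θ0=90°, θ1=270°)
t=1 rotate(0, -90) ⇒ joint angles (θ0=0°, θ1=270°)
t=2 rotate(0, -90) ⇒ joint angles (θ0=270°, θ1=270°)
no rival 2-sequence matches.

rotate(0, -90), rotate(0, -90)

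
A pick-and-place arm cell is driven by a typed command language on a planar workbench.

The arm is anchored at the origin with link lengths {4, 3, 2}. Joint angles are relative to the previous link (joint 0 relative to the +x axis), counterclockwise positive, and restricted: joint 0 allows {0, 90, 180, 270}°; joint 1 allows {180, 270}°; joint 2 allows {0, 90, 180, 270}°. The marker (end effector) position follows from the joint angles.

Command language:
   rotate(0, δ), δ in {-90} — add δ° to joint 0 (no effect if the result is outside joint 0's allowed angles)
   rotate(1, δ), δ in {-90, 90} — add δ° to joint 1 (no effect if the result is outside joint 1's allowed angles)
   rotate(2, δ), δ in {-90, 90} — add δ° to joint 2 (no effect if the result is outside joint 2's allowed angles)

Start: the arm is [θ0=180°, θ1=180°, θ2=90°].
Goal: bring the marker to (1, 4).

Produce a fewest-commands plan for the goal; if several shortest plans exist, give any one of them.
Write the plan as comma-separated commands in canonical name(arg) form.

start: [θ0=180°, θ1=180°, θ2=90°]
[1] after rotate(2, 90): [θ0=180°, θ1=180°, θ2=180°]
[2] after rotate(1, 90): [θ0=180°, θ1=270°, θ2=180°]
[3] after rotate(0, -90): [θ0=90°, θ1=270°, θ2=180°]
nothing shorter than 3 reaches the goal.

rotate(2, 90), rotate(1, 90), rotate(0, -90)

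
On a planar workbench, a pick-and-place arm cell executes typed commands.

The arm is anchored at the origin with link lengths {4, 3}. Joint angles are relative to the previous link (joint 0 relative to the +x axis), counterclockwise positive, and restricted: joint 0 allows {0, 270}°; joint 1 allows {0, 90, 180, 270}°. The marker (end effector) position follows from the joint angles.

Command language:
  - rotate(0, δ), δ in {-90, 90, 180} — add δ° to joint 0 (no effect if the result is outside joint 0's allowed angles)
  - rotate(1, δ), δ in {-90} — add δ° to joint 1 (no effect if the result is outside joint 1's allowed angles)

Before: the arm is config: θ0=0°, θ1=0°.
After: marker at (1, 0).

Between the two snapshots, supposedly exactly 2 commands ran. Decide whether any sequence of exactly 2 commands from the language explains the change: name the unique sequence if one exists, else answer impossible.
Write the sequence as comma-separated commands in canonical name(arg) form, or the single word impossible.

from: config: θ0=0°, θ1=0°
step 1 (rotate(1, -90)): config: θ0=0°, θ1=270°
step 2 (rotate(1, -90)): config: θ0=0°, θ1=180°
all 16 alternatives checked — unique.

rotate(1, -90), rotate(1, -90)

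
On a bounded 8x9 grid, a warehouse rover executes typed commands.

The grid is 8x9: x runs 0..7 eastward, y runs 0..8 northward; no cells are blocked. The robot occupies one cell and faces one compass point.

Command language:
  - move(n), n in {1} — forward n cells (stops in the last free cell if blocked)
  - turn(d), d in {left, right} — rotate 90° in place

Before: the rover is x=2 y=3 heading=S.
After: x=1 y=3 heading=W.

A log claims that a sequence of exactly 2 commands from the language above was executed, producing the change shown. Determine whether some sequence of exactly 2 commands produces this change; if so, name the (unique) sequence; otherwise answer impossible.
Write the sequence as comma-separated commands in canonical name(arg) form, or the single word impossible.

turn(right), move(1)

key: position moved to (1,3) AND the heading swung to W — translation plus rotation needed
begin: x=2 y=3 heading=S
step 1 (turn(right)): x=2 y=3 heading=W
step 2 (move(1)): x=1 y=3 heading=W
all 9 alternatives checked — unique.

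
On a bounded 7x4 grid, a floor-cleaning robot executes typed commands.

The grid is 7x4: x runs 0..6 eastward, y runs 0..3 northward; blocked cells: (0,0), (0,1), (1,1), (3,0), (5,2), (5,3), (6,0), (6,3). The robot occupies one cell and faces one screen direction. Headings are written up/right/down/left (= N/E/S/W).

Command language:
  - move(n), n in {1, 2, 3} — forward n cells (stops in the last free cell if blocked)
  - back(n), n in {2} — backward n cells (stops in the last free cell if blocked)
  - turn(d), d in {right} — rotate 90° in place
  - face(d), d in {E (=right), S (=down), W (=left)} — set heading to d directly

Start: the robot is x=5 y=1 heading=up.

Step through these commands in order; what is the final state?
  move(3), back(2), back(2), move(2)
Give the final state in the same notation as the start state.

start: x=5 y=1 heading=up
t=1 move(3) ⇒ x=5 y=1 heading=up
t=2 back(2) ⇒ x=5 y=0 heading=up
t=3 back(2) ⇒ x=5 y=0 heading=up
t=4 move(2) ⇒ x=5 y=1 heading=up

x=5 y=1 heading=up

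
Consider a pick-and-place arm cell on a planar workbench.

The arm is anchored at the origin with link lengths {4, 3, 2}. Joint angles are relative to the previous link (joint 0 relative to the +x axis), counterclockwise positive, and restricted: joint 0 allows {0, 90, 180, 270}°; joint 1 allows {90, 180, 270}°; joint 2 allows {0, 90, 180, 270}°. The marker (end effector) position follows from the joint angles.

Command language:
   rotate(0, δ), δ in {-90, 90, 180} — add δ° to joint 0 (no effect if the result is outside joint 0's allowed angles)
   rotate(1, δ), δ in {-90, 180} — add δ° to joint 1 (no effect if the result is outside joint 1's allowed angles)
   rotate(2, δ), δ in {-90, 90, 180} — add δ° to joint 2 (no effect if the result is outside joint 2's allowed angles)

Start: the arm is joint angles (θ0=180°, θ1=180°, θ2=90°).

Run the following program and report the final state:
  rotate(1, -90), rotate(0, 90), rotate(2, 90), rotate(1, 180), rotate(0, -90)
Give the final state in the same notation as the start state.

start: joint angles (θ0=180°, θ1=180°, θ2=90°)
step 1 (rotate(1, -90)): joint angles (θ0=180°, θ1=90°, θ2=90°)
step 2 (rotate(0, 90)): joint angles (θ0=270°, θ1=90°, θ2=90°)
step 3 (rotate(2, 90)): joint angles (θ0=270°, θ1=90°, θ2=180°)
step 4 (rotate(1, 180)): joint angles (θ0=270°, θ1=270°, θ2=180°)
step 5 (rotate(0, -90)): joint angles (θ0=180°, θ1=270°, θ2=180°)

joint angles (θ0=180°, θ1=270°, θ2=180°)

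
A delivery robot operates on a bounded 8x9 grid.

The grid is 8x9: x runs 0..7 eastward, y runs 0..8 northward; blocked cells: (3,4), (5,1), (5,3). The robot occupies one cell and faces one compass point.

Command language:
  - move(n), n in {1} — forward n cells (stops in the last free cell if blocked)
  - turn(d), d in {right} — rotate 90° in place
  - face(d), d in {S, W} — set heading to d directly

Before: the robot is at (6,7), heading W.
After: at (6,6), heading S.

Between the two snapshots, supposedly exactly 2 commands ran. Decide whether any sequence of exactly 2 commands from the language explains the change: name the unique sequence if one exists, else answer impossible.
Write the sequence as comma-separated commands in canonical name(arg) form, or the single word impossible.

face(S), move(1)

key: cell and facing (now S) both changed — the 2 commands mix motion and turning
begin: at (6,7), heading W
[1] after face(S): at (6,7), heading S
[2] after move(1): at (6,6), heading S
no other 2-command option fits: unique.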